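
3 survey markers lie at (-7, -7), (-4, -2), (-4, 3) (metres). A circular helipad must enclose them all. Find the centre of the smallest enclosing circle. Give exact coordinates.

Call the three points A, B, C in the order given.
Side lengths²: AB² = 34, AC² = 109, BC² = 25.
Since AC² = 109 ≥ 34 + 25 = 59, the angle opposite AC is not acute, so the smallest enclosing circle has AC as diameter.
Centre = midpoint of AC = (-5.5, -2), r² = 109/4 = 27.25.
Centre = (-5.5, -2).

(-5.5, -2)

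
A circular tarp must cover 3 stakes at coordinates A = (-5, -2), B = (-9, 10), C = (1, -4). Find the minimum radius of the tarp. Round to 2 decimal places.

8.60

Side lengths²: AB² = 160, AC² = 40, BC² = 296.
Since BC² = 296 ≥ 160 + 40 = 200, the angle opposite BC is not acute, so the smallest enclosing circle has BC as diameter.
Centre = midpoint of BC = (-4, 3), r² = 296/4 = 74.
r = √74 ≈ 8.60.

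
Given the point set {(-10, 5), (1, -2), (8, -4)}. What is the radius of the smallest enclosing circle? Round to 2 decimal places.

Call the three points A, B, C in the order given.
Side lengths²: AB² = 170, AC² = 405, BC² = 53.
Since AC² = 405 ≥ 170 + 53 = 223, the angle opposite AC is not acute, so the smallest enclosing circle has AC as diameter.
Centre = midpoint of AC = (-1, 0.5), r² = 405/4 = 101.25.
r = √(101.25) ≈ 10.06.

10.06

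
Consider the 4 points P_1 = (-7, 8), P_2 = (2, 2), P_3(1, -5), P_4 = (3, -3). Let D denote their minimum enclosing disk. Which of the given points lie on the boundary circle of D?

P_1, P_3

The minimum enclosing circle of a finite set is fixed by two of the points (as a diameter) or three (as a circumcircle).
The farthest pair is P_1–P_3 with squared distance 233. The circle on this segment as diameter has centre (-3, 1.5) and r² = 233/4 = 58.25.
Check P_2: distance² to centre = 25.25 ≤ 58.25, so it lies inside.
All remaining points lie in this disk, and no smaller disk contains both endpoints, so this is the minimum enclosing circle.
The points at distance exactly r from the centre are P_1, P_3 — 2 points.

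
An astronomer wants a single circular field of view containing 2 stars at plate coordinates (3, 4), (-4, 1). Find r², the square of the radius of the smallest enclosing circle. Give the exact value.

The smallest circle enclosing two points has them as diameter endpoints.
Centre = midpoint = (-0.5, 2.5); r² = |(3, 4)−(-4, 1)|²/4 = 58/4 = 14.5.

14.5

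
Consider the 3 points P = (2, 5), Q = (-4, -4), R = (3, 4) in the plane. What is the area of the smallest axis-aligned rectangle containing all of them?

63

x ranges over [-4, 3], width 7.
y ranges over [-4, 5], height 9.
Area = 7 × 9 = 63.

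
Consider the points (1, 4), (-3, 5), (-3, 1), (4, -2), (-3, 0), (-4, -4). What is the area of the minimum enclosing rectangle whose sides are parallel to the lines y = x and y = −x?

91

In coordinates u = x + y, v = x − y the rectangle is axis-aligned; the map (x,y)→(u,v) scales areas by 2.
u-values: 5, 2, -2, 2, -3, -8; range = 5 − (-8) = 13.
v-values: -3, -8, -4, 6, -3, 0; range = 6 − (-8) = 14.
Area = (13 × 14) / 2 = 91.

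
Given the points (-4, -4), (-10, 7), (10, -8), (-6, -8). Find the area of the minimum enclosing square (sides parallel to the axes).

400

The bounding box has width 20 and height 15.
An axis-aligned square enclosing the set must have side ≥ max(width, height).
So the minimum side is max(20, 15) = 20.
Area = 20² = 400.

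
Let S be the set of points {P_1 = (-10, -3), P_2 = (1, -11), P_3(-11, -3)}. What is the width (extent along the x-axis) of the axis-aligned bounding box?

max x = 1, min x = -11, so width = 12.

12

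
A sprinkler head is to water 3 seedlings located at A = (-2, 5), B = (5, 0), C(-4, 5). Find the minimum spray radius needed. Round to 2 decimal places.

5.15

Side lengths²: AB² = 74, AC² = 4, BC² = 106.
Since BC² = 106 ≥ 74 + 4 = 78, the angle opposite BC is not acute, so the smallest enclosing circle has BC as diameter.
Centre = midpoint of BC = (0.5, 2.5), r² = 106/4 = 26.5.
r = √(26.5) ≈ 5.15.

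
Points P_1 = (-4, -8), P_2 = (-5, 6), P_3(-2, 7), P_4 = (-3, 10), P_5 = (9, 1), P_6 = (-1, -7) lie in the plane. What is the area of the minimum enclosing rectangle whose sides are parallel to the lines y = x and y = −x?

231

In coordinates u = x + y, v = x − y the rectangle is axis-aligned; the map (x,y)→(u,v) scales areas by 2.
u-values: -12, 1, 5, 7, 10, -8; range = 10 − (-12) = 22.
v-values: 4, -11, -9, -13, 8, 6; range = 8 − (-13) = 21.
Area = (22 × 21) / 2 = 231.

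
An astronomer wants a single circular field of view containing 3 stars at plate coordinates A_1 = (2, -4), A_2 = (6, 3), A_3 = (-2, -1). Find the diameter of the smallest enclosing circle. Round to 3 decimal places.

9.014

Side lengths²: A_1A_2² = 65, A_1A_3² = 25, A_2A_3² = 80.
Since A_2A_3² = 80 < 65 + 25 = 90, the triangle is acute, so the smallest enclosing circle is the circumcircle.
Circumcentre = (2.25, 0.5), r² = 20.3125.
Diameter = 2r = 2√(20.3125) ≈ 9.014.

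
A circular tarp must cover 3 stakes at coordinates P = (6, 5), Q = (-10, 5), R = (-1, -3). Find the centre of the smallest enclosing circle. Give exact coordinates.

(-2, 4.9375)

Side lengths²: PQ² = 256, PR² = 113, QR² = 145.
Since PQ² = 256 < 145 + 113 = 258, the triangle is acute, so the smallest enclosing circle is the circumcircle.
Circumcentre = (-2, 4.9375), r² = 64.00390625.
Centre = (-2, 4.9375).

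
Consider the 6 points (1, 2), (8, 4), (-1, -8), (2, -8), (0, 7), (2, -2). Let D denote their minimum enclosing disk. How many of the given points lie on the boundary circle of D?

The minimum enclosing circle of a finite set is fixed by two of the points (as a diameter) or three (as a circumcircle).
The minimum enclosing circle is determined by three boundary points: (8, 4), (-1, -8), (0, 7).
Their circumcentre is (139/82, -53/82) with r² = 206225/3362.
The farthest remaining point (2, -8) is at distance² 182117/3362 ≤ 206225/3362.
The points at distance exactly r from the centre are (8, 4), (-1, -8), (0, 7) — 3 points.

3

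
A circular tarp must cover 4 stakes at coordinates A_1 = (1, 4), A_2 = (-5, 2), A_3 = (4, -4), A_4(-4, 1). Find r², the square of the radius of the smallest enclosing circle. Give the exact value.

29.25

By Welzl's lemma the MEC is supported by two points (diametrically opposite) or three points (on a circumcircle).
The farthest pair is A_2–A_3 with squared distance 117. The circle on this segment as diameter has centre (-0.5, -1) and r² = 117/4 = 29.25.
Check A_1: distance² to centre = 27.25 ≤ 29.25, so it lies inside.
All remaining points lie in this disk, and no smaller disk contains both endpoints, so this is the minimum enclosing circle.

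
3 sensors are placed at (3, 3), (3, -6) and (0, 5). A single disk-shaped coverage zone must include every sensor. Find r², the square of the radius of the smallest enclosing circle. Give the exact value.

Call the three points A, B, C in the order given.
Side lengths²: AB² = 81, AC² = 13, BC² = 130.
Since BC² = 130 ≥ 81 + 13 = 94, the angle opposite BC is not acute, so the smallest enclosing circle has BC as diameter.
Centre = midpoint of BC = (1.5, -0.5), r² = 130/4 = 32.5.

32.5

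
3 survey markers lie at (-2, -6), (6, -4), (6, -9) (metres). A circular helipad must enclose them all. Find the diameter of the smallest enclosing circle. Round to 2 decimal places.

Call the three points A, B, C in the order given.
Side lengths²: AB² = 68, AC² = 73, BC² = 25.
Since AC² = 73 < 68 + 25 = 93, the triangle is acute, so the smallest enclosing circle is the circumcircle.
Circumcentre = (2.375, -6.5), r² = 19.390625.
Diameter = 2r = 2√(19.390625) ≈ 8.81.

8.81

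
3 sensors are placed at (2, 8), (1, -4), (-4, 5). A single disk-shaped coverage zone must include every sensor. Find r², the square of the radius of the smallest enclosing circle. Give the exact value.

Call the three points A, B, C in the order given.
Side lengths²: AB² = 145, AC² = 45, BC² = 106.
Since AB² = 145 < 106 + 45 = 151, the triangle is acute, so the smallest enclosing circle is the circumcircle.
Circumcentre = (57/46, 93/46), r² = 38425/1058.

38425/1058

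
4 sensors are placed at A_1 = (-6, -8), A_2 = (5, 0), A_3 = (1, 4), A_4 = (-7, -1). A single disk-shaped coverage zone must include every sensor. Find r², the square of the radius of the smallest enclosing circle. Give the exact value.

35705/722

The minimum enclosing circle of a finite set is fixed by two of the points (as a diameter) or three (as a circumcircle).
The minimum enclosing circle is determined by three boundary points: A_1, A_2, A_3.
Their circumcentre is (-59/38, -97/38) with r² = 35705/722.
The farthest remaining point A_4 is at distance² 23165/722 ≤ 35705/722.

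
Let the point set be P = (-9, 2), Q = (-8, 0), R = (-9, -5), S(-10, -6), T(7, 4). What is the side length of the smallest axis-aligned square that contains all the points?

The bounding box has width 17 and height 10.
An axis-aligned square enclosing the set must have side ≥ max(width, height).
So the minimum side is max(17, 10) = 17.

17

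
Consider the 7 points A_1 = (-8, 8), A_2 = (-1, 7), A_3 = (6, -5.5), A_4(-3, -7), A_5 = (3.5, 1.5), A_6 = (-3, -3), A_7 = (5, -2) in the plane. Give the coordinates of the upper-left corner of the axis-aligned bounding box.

(-8, 8)

x-range [-8, 6], y-range [-7, 8].
The upper-left corner is (-8, 8).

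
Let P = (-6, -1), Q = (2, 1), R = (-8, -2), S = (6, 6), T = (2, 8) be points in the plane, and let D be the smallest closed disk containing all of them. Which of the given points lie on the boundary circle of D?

A smallest enclosing disk is always determined by at most three of the input points on its boundary.
The farthest pair is R–S with squared distance 260. The circle on this segment as diameter has centre (-1, 2) and r² = 260/4 = 65.
Check P: distance² to centre = 34 ≤ 65, so it lies inside.
All remaining points lie in this disk, and no smaller disk contains both endpoints, so this is the minimum enclosing circle.
The points at distance exactly r from the centre are R, S — 2 points.

R, S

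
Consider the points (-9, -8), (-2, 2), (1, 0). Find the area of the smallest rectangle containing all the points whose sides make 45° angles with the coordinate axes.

In coordinates u = x + y, v = x − y the rectangle is axis-aligned; the map (x,y)→(u,v) scales areas by 2.
u-values: -17, 0, 1; range = 1 − (-17) = 18.
v-values: -1, -4, 1; range = 1 − (-4) = 5.
Area = (18 × 5) / 2 = 45.

45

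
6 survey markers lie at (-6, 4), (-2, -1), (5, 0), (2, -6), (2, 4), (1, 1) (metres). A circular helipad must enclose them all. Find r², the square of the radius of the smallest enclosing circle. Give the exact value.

A smallest enclosing disk is always determined by at most three of the input points on its boundary.
The minimum enclosing circle is determined by three boundary points: (-6, 4), (5, 0), (2, -6).
Their circumcentre is (-37/26, -7/13) with r² = 28085/676.
The farthest remaining point (2, 4) is at distance² 21845/676 ≤ 28085/676.

28085/676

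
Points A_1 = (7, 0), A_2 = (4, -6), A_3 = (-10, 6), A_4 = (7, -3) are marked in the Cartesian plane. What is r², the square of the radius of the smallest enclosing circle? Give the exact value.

The minimum enclosing circle of a finite set is fixed by two of the points (as a diameter) or three (as a circumcircle).
The farthest pair is A_3–A_4 with squared distance 370. The circle on this segment as diameter has centre (-1.5, 1.5) and r² = 370/4 = 92.5.
Check A_1: distance² to centre = 74.5 ≤ 92.5, so it lies inside.
All remaining points lie in this disk, and no smaller disk contains both endpoints, so this is the minimum enclosing circle.

92.5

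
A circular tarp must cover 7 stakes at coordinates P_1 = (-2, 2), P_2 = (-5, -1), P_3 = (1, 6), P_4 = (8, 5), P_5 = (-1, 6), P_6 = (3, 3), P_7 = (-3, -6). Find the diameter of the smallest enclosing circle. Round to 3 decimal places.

15.556

By Welzl's lemma the MEC is supported by two points (diametrically opposite) or three points (on a circumcircle).
The farthest pair is P_4–P_7 with squared distance 242. The circle on this segment as diameter has centre (2.5, -0.5) and r² = 242/4 = 60.5.
Check P_1: distance² to centre = 26.5 ≤ 60.5, so it lies inside.
All remaining points lie in this disk, and no smaller disk contains both endpoints, so this is the minimum enclosing circle.
Diameter = 2r = 2√(60.5) ≈ 15.556.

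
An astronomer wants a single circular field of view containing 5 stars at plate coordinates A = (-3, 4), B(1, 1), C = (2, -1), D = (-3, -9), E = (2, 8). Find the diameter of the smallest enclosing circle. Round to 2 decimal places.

17.72

The farthest pair is D–E with squared distance 314. The circle on this segment as diameter has centre (-0.5, -0.5) and r² = 314/4 = 78.5.
Check A: distance² to centre = 26.5 ≤ 78.5, so it lies inside.
All remaining points lie in this disk, and no smaller disk contains both endpoints, so this is the minimum enclosing circle.
Diameter = 2r = 2√(78.5) ≈ 17.72.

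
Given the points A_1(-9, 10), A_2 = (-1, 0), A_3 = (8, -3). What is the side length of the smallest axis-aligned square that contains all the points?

17

The bounding box has width 17 and height 13.
An axis-aligned square enclosing the set must have side ≥ max(width, height).
So the minimum side is max(17, 13) = 17.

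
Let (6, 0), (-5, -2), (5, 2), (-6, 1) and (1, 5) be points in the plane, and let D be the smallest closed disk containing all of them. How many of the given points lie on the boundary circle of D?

2

By Welzl's lemma the MEC is supported by two points (diametrically opposite) or three points (on a circumcircle).
The farthest pair is (6, 0)–(-6, 1) with squared distance 145. The circle on this segment as diameter has centre (0, 0.5) and r² = 145/4 = 36.25.
Check (-5, -2): distance² to centre = 31.25 ≤ 36.25, so it lies inside.
All remaining points lie in this disk, and no smaller disk contains both endpoints, so this is the minimum enclosing circle.
The points at distance exactly r from the centre are (6, 0), (-6, 1) — 2 points.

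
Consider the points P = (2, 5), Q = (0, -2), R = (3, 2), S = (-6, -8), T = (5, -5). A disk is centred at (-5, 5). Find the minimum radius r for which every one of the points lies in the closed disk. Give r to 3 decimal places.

The required radius is the distance from (-5, 5) to the farthest point.
Squared distances: 49, 74, 73, 170, 200.
Maximum is 200, attained at T.
r = √200 ≈ 14.142.

14.142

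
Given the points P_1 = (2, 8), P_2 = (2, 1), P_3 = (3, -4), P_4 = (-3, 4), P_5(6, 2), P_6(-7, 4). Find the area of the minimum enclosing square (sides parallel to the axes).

169

The bounding box has width 13 and height 12.
An axis-aligned square enclosing the set must have side ≥ max(width, height).
So the minimum side is max(13, 12) = 13.
Area = 13² = 169.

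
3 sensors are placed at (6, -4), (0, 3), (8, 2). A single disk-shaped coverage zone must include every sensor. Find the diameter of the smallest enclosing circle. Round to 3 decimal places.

9.402

Call the three points A, B, C in the order given.
Side lengths²: AB² = 85, AC² = 40, BC² = 65.
Since AB² = 85 < 65 + 40 = 105, the triangle is acute, so the smallest enclosing circle is the circumcircle.
Circumcentre = (3.7, 0.1), r² = 22.1.
Diameter = 2r = 2√(22.1) ≈ 9.402.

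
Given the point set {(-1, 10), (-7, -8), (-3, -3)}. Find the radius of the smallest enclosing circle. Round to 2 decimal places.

Call the three points A, B, C in the order given.
Side lengths²: AB² = 360, AC² = 173, BC² = 41.
Since AB² = 360 ≥ 173 + 41 = 214, the angle opposite AB is not acute, so the smallest enclosing circle has AB as diameter.
Centre = midpoint of AB = (-4, 1), r² = 360/4 = 90.
r = √90 ≈ 9.49.

9.49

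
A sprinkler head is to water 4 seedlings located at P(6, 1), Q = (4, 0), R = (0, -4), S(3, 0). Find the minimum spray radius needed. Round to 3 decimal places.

3.905

A smallest enclosing disk is always determined by at most three of the input points on its boundary.
The farthest pair is P–R with squared distance 61. The circle on this segment as diameter has centre (3, -1.5) and r² = 61/4 = 15.25.
Check Q: distance² to centre = 3.25 ≤ 15.25, so it lies inside.
All remaining points lie in this disk, and no smaller disk contains both endpoints, so this is the minimum enclosing circle.
r = √(15.25) ≈ 3.905.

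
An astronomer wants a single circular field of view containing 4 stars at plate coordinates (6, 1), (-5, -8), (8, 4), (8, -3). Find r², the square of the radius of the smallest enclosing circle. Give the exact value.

The farthest pair is (-5, -8)–(8, 4) with squared distance 313. The circle on this segment as diameter has centre (1.5, -2) and r² = 313/4 = 78.25.
Check (6, 1): distance² to centre = 29.25 ≤ 78.25, so it lies inside.
All remaining points lie in this disk, and no smaller disk contains both endpoints, so this is the minimum enclosing circle.

78.25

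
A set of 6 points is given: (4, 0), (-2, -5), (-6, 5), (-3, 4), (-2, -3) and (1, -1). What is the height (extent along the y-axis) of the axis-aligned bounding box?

10

max y = 5, min y = -5, so height = 10.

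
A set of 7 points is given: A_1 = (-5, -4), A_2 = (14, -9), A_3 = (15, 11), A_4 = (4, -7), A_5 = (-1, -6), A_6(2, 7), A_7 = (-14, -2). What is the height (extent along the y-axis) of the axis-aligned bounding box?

20

max y = 11, min y = -9, so height = 20.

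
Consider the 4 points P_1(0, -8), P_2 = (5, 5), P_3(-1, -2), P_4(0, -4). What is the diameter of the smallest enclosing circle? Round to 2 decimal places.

13.93

By Welzl's lemma the MEC is supported by two points (diametrically opposite) or three points (on a circumcircle).
The farthest pair is P_1–P_2 with squared distance 194. The circle on this segment as diameter has centre (2.5, -1.5) and r² = 194/4 = 48.5.
Check P_3: distance² to centre = 12.5 ≤ 48.5, so it lies inside.
All remaining points lie in this disk, and no smaller disk contains both endpoints, so this is the minimum enclosing circle.
Diameter = 2r = 2√(48.5) ≈ 13.93.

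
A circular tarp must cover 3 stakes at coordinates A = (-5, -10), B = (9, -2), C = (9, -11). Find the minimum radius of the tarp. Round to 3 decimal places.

Side lengths²: AB² = 260, AC² = 197, BC² = 81.
Since AB² = 260 < 197 + 81 = 278, the triangle is acute, so the smallest enclosing circle is the circumcircle.
Circumcentre = (16/7, -6.5), r² = 12805/196.
r = √(12805/196) ≈ 8.083.

8.083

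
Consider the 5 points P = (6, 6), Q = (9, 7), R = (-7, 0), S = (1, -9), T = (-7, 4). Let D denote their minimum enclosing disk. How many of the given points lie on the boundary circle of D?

3

A smallest enclosing disk is always determined by at most three of the input points on its boundary.
The minimum enclosing circle is determined by three boundary points: Q, S, T.
Their circumcentre is (56/29, 31/58) with r² = 308725/3364.
The farthest remaining point R is at distance² 269285/3364 ≤ 308725/3364.
The points at distance exactly r from the centre are Q, S, T — 3 points.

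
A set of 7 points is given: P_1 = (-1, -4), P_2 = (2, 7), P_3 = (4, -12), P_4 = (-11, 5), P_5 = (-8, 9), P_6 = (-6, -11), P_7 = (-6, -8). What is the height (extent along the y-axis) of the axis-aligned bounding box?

max y = 9, min y = -12, so height = 21.

21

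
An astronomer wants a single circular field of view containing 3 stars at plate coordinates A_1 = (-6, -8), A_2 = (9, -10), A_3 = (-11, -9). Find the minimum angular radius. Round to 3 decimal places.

Side lengths²: A_1A_2² = 229, A_1A_3² = 26, A_2A_3² = 401.
Since A_2A_3² = 401 ≥ 229 + 26 = 255, the angle opposite A_2A_3 is not acute, so the smallest enclosing circle has A_2A_3 as diameter.
Centre = midpoint of A_2A_3 = (-1, -9.5), r² = 401/4 = 100.25.
r = √(100.25) ≈ 10.012.

10.012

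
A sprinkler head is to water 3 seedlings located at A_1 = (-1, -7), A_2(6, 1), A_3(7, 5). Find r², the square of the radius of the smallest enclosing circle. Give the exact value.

52

Side lengths²: A_1A_2² = 113, A_1A_3² = 208, A_2A_3² = 17.
Since A_1A_3² = 208 ≥ 113 + 17 = 130, the angle opposite A_1A_3 is not acute, so the smallest enclosing circle has A_1A_3 as diameter.
Centre = midpoint of A_1A_3 = (3, -1), r² = 208/4 = 52.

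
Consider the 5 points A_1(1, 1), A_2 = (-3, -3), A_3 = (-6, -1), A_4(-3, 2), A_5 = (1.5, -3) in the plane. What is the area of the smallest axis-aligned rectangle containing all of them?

37.5

x ranges over [-6, 1.5], width 7.5.
y ranges over [-3, 2], height 5.
Area = 7.5 × 5 = 37.5.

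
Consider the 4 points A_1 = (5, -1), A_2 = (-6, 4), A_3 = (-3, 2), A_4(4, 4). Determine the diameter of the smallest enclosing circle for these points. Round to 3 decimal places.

The farthest pair is A_1–A_2 with squared distance 146. The circle on this segment as diameter has centre (-0.5, 1.5) and r² = 146/4 = 36.5.
Check A_3: distance² to centre = 6.5 ≤ 36.5, so it lies inside.
All remaining points lie in this disk, and no smaller disk contains both endpoints, so this is the minimum enclosing circle.
Diameter = 2r = 2√(36.5) ≈ 12.083.

12.083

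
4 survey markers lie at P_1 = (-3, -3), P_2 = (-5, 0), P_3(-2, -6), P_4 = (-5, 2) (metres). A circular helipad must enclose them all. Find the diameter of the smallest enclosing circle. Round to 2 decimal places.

The farthest pair is P_3–P_4 with squared distance 73. The circle on this segment as diameter has centre (-3.5, -2) and r² = 73/4 = 18.25.
Check P_1: distance² to centre = 1.25 ≤ 18.25, so it lies inside.
All remaining points lie in this disk, and no smaller disk contains both endpoints, so this is the minimum enclosing circle.
Diameter = 2r = 2√(18.25) ≈ 8.54.

8.54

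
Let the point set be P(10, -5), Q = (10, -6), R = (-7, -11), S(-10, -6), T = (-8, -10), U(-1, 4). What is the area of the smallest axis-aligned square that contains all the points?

400

The bounding box has width 20 and height 15.
An axis-aligned square enclosing the set must have side ≥ max(width, height).
So the minimum side is max(20, 15) = 20.
Area = 20² = 400.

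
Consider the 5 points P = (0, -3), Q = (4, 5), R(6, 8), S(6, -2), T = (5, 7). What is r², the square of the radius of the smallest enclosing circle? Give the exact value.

39.25

The minimum enclosing circle of a finite set is fixed by two of the points (as a diameter) or three (as a circumcircle).
The farthest pair is P–R with squared distance 157. The circle on this segment as diameter has centre (3, 2.5) and r² = 157/4 = 39.25.
Check Q: distance² to centre = 7.25 ≤ 39.25, so it lies inside.
All remaining points lie in this disk, and no smaller disk contains both endpoints, so this is the minimum enclosing circle.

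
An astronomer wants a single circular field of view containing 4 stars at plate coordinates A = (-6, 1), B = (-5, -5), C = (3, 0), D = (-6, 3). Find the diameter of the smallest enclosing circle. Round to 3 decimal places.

By Welzl's lemma the MEC is supported by two points (diametrically opposite) or three points (on a circumcircle).
The minimum enclosing circle is determined by three boundary points: B, C, D.
Their circumcentre is (-101/46, -27/46) with r² = 28925/1058.
The farthest remaining point A is at distance² 17977/1058 ≤ 28925/1058.
Diameter = 2r = 2√(28925/1058) ≈ 10.457.

10.457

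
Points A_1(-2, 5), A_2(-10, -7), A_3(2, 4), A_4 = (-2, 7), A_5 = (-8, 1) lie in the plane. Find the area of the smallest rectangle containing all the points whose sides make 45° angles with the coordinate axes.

80.5

In coordinates u = x + y, v = x − y the rectangle is axis-aligned; the map (x,y)→(u,v) scales areas by 2.
u-values: 3, -17, 6, 5, -7; range = 6 − (-17) = 23.
v-values: -7, -3, -2, -9, -9; range = -2 − (-9) = 7.
Area = (23 × 7) / 2 = 80.5.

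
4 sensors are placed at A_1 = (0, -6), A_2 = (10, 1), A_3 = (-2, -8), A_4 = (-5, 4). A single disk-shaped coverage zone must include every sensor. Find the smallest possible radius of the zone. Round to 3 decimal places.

A smallest enclosing disk is always determined by at most three of the input points on its boundary.
The minimum enclosing circle is determined by three boundary points: A_2, A_3, A_4.
Their circumcentre is (71/38, -25/38) with r² = 49725/722.
The farthest remaining point A_1 is at distance² 23125/722 ≤ 49725/722.
r = √(49725/722) ≈ 8.299.

8.299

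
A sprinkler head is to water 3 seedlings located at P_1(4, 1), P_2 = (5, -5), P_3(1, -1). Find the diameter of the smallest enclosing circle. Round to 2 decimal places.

6.20

Side lengths²: P_1P_2² = 37, P_1P_3² = 13, P_2P_3² = 32.
Since P_1P_2² = 37 < 32 + 13 = 45, the triangle is acute, so the smallest enclosing circle is the circumcircle.
Circumcentre = (3.9, -2.1), r² = 9.62.
Diameter = 2r = 2√(9.62) ≈ 6.20.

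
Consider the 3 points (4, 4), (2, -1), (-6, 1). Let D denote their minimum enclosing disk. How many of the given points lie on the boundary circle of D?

Call the three points A, B, C in the order given.
Side lengths²: AB² = 29, AC² = 109, BC² = 68.
Since AC² = 109 ≥ 68 + 29 = 97, the angle opposite AC is not acute, so the smallest enclosing circle has AC as diameter.
Centre = midpoint of AC = (-1, 2.5), r² = 109/4 = 27.25.
The points at distance exactly r from the centre are (4, 4), (-6, 1) — 2 points.

2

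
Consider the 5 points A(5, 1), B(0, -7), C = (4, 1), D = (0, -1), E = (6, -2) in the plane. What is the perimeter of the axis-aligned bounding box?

Width = max x − min x = 6 − 0 = 6.
Height = max y − min y = 1 − (-7) = 8.
Perimeter = 2(6 + 8) = 28.

28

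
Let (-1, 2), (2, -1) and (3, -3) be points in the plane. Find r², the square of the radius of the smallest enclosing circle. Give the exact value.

10.25

Call the three points A, B, C in the order given.
Side lengths²: AB² = 18, AC² = 41, BC² = 5.
Since AC² = 41 ≥ 18 + 5 = 23, the angle opposite AC is not acute, so the smallest enclosing circle has AC as diameter.
Centre = midpoint of AC = (1, -0.5), r² = 41/4 = 10.25.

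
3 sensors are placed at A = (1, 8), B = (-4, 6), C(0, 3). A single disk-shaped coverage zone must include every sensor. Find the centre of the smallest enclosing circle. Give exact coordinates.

(-47/46, 267/46)

Side lengths²: AB² = 29, AC² = 26, BC² = 25.
Since AB² = 29 < 26 + 25 = 51, the triangle is acute, so the smallest enclosing circle is the circumcircle.
Circumcentre = (-47/46, 267/46), r² = 9425/1058.
Centre = (-47/46, 267/46).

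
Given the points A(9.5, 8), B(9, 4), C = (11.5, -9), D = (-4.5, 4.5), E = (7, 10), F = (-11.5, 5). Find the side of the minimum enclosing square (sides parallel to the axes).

23

The bounding box has width 23 and height 19.
An axis-aligned square enclosing the set must have side ≥ max(width, height).
So the minimum side is max(23, 19) = 23.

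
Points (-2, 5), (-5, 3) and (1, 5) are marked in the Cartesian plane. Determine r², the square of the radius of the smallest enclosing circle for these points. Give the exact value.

Call the three points A, B, C in the order given.
Side lengths²: AB² = 13, AC² = 9, BC² = 40.
Since BC² = 40 ≥ 13 + 9 = 22, the angle opposite BC is not acute, so the smallest enclosing circle has BC as diameter.
Centre = midpoint of BC = (-2, 4), r² = 40/4 = 10.

10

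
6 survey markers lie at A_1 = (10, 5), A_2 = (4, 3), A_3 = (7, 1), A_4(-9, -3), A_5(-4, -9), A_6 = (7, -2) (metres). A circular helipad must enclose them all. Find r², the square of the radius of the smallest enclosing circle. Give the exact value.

The minimum enclosing circle is determined by three boundary points: A_1, A_4, A_5.
Their circumcentre is (19/22, 3/22) with r² = 25925/242.
The farthest remaining point A_6 is at distance² 10217/242 ≤ 25925/242.

25925/242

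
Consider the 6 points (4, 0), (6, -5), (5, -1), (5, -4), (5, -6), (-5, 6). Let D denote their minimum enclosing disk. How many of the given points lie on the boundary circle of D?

The minimum enclosing circle of a finite set is fixed by two of the points (as a diameter) or three (as a circumcircle).
The farthest pair is (5, -6)–(-5, 6) with squared distance 244. The circle on this segment as diameter has centre (0, 0) and r² = 244/4 = 61.
Check (4, 0): distance² to centre = 16 ≤ 61, so it lies inside.
All remaining points lie in this disk, and no smaller disk contains both endpoints, so this is the minimum enclosing circle.
The points at distance exactly r from the centre are (6, -5), (5, -6), (-5, 6) — 3 points.

3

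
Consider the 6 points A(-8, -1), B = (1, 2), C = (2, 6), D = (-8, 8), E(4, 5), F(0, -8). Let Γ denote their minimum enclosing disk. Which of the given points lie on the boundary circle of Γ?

A smallest enclosing disk is always determined by at most three of the input points on its boundary.
The minimum enclosing circle is determined by three boundary points: D, E, F.
Their circumcentre is (-25/7, 3/14) with r² = 15725/196.
The farthest remaining point C is at distance² 12645/196 ≤ 15725/196.
The points at distance exactly r from the centre are D, E, F — 3 points.

D, E, F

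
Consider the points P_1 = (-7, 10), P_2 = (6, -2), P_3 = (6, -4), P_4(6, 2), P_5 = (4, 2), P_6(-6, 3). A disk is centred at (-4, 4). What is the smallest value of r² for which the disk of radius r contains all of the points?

The required radius is the distance from (-4, 4) to the farthest point.
Squared distances: 45, 136, 164, 104, 68, 5.
Maximum is 164, attained at P_3.

164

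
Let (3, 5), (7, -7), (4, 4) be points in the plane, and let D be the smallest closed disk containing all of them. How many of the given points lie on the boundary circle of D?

2

Call the three points A, B, C in the order given.
Side lengths²: AB² = 160, AC² = 2, BC² = 130.
Since AB² = 160 ≥ 130 + 2 = 132, the angle opposite AB is not acute, so the smallest enclosing circle has AB as diameter.
Centre = midpoint of AB = (5, -1), r² = 160/4 = 40.
The points at distance exactly r from the centre are (3, 5), (7, -7) — 2 points.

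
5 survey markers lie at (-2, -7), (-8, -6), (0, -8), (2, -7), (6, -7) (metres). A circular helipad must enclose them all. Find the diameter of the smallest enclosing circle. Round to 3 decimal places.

The minimum enclosing circle of a finite set is fixed by two of the points (as a diameter) or three (as a circumcircle).
The farthest pair is (-8, -6)–(6, -7) with squared distance 197. The circle on this segment as diameter has centre (-1, -6.5) and r² = 197/4 = 49.25.
Check (-2, -7): distance² to centre = 1.25 ≤ 49.25, so it lies inside.
All remaining points lie in this disk, and no smaller disk contains both endpoints, so this is the minimum enclosing circle.
Diameter = 2r = 2√(49.25) ≈ 14.036.

14.036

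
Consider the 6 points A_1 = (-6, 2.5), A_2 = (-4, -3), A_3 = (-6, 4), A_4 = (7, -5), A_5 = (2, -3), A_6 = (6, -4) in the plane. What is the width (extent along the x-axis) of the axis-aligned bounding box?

max x = 7, min x = -6, so width = 13.

13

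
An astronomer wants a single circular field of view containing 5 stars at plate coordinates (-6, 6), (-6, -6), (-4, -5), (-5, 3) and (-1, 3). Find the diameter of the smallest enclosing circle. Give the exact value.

A smallest enclosing disk is always determined by at most three of the input points on its boundary.
The farthest pair is (-6, 6)–(-6, -6) with squared distance 144. The circle on this segment as diameter has centre (-6, 0) and r² = 144/4 = 36.
Check (-4, -5): distance² to centre = 29 ≤ 36, so it lies inside.
All remaining points lie in this disk, and no smaller disk contains both endpoints, so this is the minimum enclosing circle.
Diameter = 2r = 2√36 = 12.

12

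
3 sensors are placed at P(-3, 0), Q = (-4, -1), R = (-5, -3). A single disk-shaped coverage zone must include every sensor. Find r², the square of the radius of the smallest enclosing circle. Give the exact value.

Side lengths²: PQ² = 2, PR² = 13, QR² = 5.
Since PR² = 13 ≥ 5 + 2 = 7, the angle opposite PR is not acute, so the smallest enclosing circle has PR as diameter.
Centre = midpoint of PR = (-4, -1.5), r² = 13/4 = 3.25.

3.25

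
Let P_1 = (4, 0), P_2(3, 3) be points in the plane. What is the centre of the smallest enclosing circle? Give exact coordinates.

(3.5, 1.5)

The smallest circle enclosing two points has them as diameter endpoints.
Centre = midpoint = (3.5, 1.5); r² = |P_1P_2|²/4 = 10/4 = 2.5.
Centre = (3.5, 1.5).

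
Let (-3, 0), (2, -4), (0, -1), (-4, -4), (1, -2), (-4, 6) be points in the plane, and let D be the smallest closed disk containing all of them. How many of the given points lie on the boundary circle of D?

By Welzl's lemma the MEC is supported by two points (diametrically opposite) or three points (on a circumcircle).
The farthest pair is (2, -4)–(-4, 6) with squared distance 136. The circle on this segment as diameter has centre (-1, 1) and r² = 136/4 = 34.
Check (-3, 0): distance² to centre = 5 ≤ 34, so it lies inside.
All remaining points lie in this disk, and no smaller disk contains both endpoints, so this is the minimum enclosing circle.
The points at distance exactly r from the centre are (2, -4), (-4, -4), (-4, 6) — 3 points.

3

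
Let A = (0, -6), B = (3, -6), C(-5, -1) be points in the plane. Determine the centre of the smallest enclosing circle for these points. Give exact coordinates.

Side lengths²: AB² = 9, AC² = 50, BC² = 89.
Since BC² = 89 ≥ 50 + 9 = 59, the angle opposite BC is not acute, so the smallest enclosing circle has BC as diameter.
Centre = midpoint of BC = (-1, -3.5), r² = 89/4 = 22.25.
Centre = (-1, -3.5).

(-1, -3.5)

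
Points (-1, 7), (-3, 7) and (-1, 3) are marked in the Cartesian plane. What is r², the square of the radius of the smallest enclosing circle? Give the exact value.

5

Call the three points A, B, C in the order given.
Side lengths²: AB² = 4, AC² = 16, BC² = 20.
Since BC² = 20 ≥ 16 + 4 = 20, the angle opposite BC is not acute, so the smallest enclosing circle has BC as diameter.
Centre = midpoint of BC = (-2, 5), r² = 20/4 = 5.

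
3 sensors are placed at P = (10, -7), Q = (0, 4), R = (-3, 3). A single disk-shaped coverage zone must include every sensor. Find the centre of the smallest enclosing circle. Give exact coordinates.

(3.5, -2)

Side lengths²: PQ² = 221, PR² = 269, QR² = 10.
Since PR² = 269 ≥ 221 + 10 = 231, the angle opposite PR is not acute, so the smallest enclosing circle has PR as diameter.
Centre = midpoint of PR = (3.5, -2), r² = 269/4 = 67.25.
Centre = (3.5, -2).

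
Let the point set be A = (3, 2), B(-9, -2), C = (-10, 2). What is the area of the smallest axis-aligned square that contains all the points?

169

The bounding box has width 13 and height 4.
An axis-aligned square enclosing the set must have side ≥ max(width, height).
So the minimum side is max(13, 4) = 13.
Area = 13² = 169.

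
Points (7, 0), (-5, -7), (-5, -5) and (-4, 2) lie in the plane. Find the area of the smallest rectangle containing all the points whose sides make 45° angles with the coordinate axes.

In coordinates u = x + y, v = x − y the rectangle is axis-aligned; the map (x,y)→(u,v) scales areas by 2.
u-values: 7, -12, -10, -2; range = 7 − (-12) = 19.
v-values: 7, 2, 0, -6; range = 7 − (-6) = 13.
Area = (19 × 13) / 2 = 123.5.

123.5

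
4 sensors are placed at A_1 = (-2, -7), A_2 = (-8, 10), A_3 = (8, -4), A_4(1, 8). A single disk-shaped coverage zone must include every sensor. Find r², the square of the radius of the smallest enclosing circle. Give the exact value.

By Welzl's lemma the MEC is supported by two points (diametrically opposite) or three points (on a circumcircle).
The farthest pair is A_2–A_3 with squared distance 452. The circle on this segment as diameter has centre (0, 3) and r² = 452/4 = 113.
Check A_1: distance² to centre = 104 ≤ 113, so it lies inside.
All remaining points lie in this disk, and no smaller disk contains both endpoints, so this is the minimum enclosing circle.

113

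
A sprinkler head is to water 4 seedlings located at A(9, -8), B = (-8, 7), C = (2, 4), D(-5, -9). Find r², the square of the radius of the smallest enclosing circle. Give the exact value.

128.5

By Welzl's lemma the MEC is supported by two points (diametrically opposite) or three points (on a circumcircle).
The farthest pair is A–B with squared distance 514. The circle on this segment as diameter has centre (0.5, -0.5) and r² = 514/4 = 128.5.
Check C: distance² to centre = 22.5 ≤ 128.5, so it lies inside.
All remaining points lie in this disk, and no smaller disk contains both endpoints, so this is the minimum enclosing circle.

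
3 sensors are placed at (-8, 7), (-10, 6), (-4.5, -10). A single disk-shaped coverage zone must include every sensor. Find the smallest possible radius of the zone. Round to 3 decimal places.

8.678

Call the three points A, B, C in the order given.
Side lengths²: AB² = 5, AC² = 301.25, BC² = 286.25.
Since AC² = 301.25 ≥ 286.25 + 5 = 291.25, the angle opposite AC is not acute, so the smallest enclosing circle has AC as diameter.
Centre = midpoint of AC = (-6.25, -1.5), r² = 301.25/4 = 75.3125.
r = √(75.3125) ≈ 8.678.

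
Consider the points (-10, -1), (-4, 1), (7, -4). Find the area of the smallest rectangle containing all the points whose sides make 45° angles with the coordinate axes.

In coordinates u = x + y, v = x − y the rectangle is axis-aligned; the map (x,y)→(u,v) scales areas by 2.
u-values: -11, -3, 3; range = 3 − (-11) = 14.
v-values: -9, -5, 11; range = 11 − (-9) = 20.
Area = (14 × 20) / 2 = 140.

140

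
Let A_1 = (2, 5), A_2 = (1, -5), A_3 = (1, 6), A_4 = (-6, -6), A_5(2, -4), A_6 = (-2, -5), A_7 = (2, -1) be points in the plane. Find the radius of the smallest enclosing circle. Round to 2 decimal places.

6.95

The farthest pair is A_3–A_4 with squared distance 193. The circle on this segment as diameter has centre (-2.5, 0) and r² = 193/4 = 48.25.
Check A_1: distance² to centre = 45.25 ≤ 48.25, so it lies inside.
All remaining points lie in this disk, and no smaller disk contains both endpoints, so this is the minimum enclosing circle.
r = √(48.25) ≈ 6.95.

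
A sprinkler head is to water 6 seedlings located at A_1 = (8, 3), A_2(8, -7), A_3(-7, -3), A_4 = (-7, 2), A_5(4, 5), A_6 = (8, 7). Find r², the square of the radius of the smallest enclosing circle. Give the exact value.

A smallest enclosing disk is always determined by at most three of the input points on its boundary.
The minimum enclosing circle is determined by three boundary points: A_2, A_3, A_6.
Their circumcentre is (11/6, 0) with r² = 3133/36.
The farthest remaining point A_4 is at distance² 2953/36 ≤ 3133/36.

3133/36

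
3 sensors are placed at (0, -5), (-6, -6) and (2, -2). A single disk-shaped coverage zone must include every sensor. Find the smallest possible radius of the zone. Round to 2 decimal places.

4.47

Call the three points A, B, C in the order given.
Side lengths²: AB² = 37, AC² = 13, BC² = 80.
Since BC² = 80 ≥ 37 + 13 = 50, the angle opposite BC is not acute, so the smallest enclosing circle has BC as diameter.
Centre = midpoint of BC = (-2, -4), r² = 80/4 = 20.
r = √20 ≈ 4.47.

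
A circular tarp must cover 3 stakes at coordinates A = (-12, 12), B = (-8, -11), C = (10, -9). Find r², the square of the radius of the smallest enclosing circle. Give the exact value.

Side lengths²: AB² = 545, AC² = 925, BC² = 328.
Since AC² = 925 ≥ 545 + 328 = 873, the angle opposite AC is not acute, so the smallest enclosing circle has AC as diameter.
Centre = midpoint of AC = (-1, 1.5), r² = 925/4 = 231.25.

231.25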